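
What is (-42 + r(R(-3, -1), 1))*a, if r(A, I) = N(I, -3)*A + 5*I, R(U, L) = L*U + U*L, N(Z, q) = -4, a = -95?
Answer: 5795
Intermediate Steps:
R(U, L) = 2*L*U (R(U, L) = L*U + L*U = 2*L*U)
r(A, I) = -4*A + 5*I
(-42 + r(R(-3, -1), 1))*a = (-42 + (-8*(-1)*(-3) + 5*1))*(-95) = (-42 + (-4*6 + 5))*(-95) = (-42 + (-24 + 5))*(-95) = (-42 - 19)*(-95) = -61*(-95) = 5795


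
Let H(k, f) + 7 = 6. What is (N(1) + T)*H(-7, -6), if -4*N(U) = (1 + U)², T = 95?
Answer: -94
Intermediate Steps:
H(k, f) = -1 (H(k, f) = -7 + 6 = -1)
N(U) = -(1 + U)²/4
(N(1) + T)*H(-7, -6) = (-(1 + 1)²/4 + 95)*(-1) = (-¼*2² + 95)*(-1) = (-¼*4 + 95)*(-1) = (-1 + 95)*(-1) = 94*(-1) = -94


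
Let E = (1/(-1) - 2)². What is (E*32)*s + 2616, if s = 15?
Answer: 6936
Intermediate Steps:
E = 9 (E = (-1 - 2)² = (-3)² = 9)
(E*32)*s + 2616 = (9*32)*15 + 2616 = 288*15 + 2616 = 4320 + 2616 = 6936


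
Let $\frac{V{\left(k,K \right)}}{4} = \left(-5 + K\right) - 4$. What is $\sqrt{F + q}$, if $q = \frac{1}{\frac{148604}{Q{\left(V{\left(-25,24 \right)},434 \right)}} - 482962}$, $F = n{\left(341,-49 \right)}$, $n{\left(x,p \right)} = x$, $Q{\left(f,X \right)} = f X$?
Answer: $\frac{\sqrt{3370792451230809613511}}{3144045469} \approx 18.466$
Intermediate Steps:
$V{\left(k,K \right)} = -36 + 4 K$ ($V{\left(k,K \right)} = 4 \left(\left(-5 + K\right) - 4\right) = 4 \left(-9 + K\right) = -36 + 4 K$)
$Q{\left(f,X \right)} = X f$
$F = 341$
$q = - \frac{6510}{3144045469}$ ($q = \frac{1}{\frac{148604}{434 \left(-36 + 4 \cdot 24\right)} - 482962} = \frac{1}{\frac{148604}{434 \left(-36 + 96\right)} - 482962} = \frac{1}{\frac{148604}{434 \cdot 60} - 482962} = \frac{1}{\frac{148604}{26040} - 482962} = \frac{1}{148604 \cdot \frac{1}{26040} - 482962} = \frac{1}{\frac{37151}{6510} - 482962} = \frac{1}{- \frac{3144045469}{6510}} = - \frac{6510}{3144045469} \approx -2.0706 \cdot 10^{-6}$)
$\sqrt{F + q} = \sqrt{341 - \frac{6510}{3144045469}} = \sqrt{\frac{1072119498419}{3144045469}} = \frac{\sqrt{3370792451230809613511}}{3144045469}$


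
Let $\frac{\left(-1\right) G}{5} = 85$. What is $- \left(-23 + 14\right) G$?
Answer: $-3825$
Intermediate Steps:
$G = -425$ ($G = \left(-5\right) 85 = -425$)
$- \left(-23 + 14\right) G = - \left(-23 + 14\right) \left(-425\right) = - \left(-9\right) \left(-425\right) = \left(-1\right) 3825 = -3825$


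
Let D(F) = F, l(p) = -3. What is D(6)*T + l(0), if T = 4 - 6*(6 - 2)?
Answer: -123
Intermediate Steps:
T = -20 (T = 4 - 6*4 = 4 - 24 = -20)
D(6)*T + l(0) = 6*(-20) - 3 = -120 - 3 = -123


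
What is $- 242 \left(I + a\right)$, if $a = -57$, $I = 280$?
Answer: $-53966$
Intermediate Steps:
$- 242 \left(I + a\right) = - 242 \left(280 - 57\right) = \left(-242\right) 223 = -53966$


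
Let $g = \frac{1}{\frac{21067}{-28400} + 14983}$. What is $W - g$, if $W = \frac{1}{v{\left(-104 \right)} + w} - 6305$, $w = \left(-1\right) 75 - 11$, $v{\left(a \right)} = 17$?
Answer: $- \frac{185110392636718}{29359233177} \approx -6305.0$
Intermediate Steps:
$w = -86$ ($w = -75 - 11 = -86$)
$g = \frac{28400}{425496133}$ ($g = \frac{1}{21067 \left(- \frac{1}{28400}\right) + 14983} = \frac{1}{- \frac{21067}{28400} + 14983} = \frac{1}{\frac{425496133}{28400}} = \frac{28400}{425496133} \approx 6.6746 \cdot 10^{-5}$)
$W = - \frac{435046}{69}$ ($W = \frac{1}{17 - 86} - 6305 = \frac{1}{-69} - 6305 = - \frac{1}{69} - 6305 = - \frac{435046}{69} \approx -6305.0$)
$W - g = - \frac{435046}{69} - \frac{28400}{425496133} = - \frac{185110392636718}{29359233177}$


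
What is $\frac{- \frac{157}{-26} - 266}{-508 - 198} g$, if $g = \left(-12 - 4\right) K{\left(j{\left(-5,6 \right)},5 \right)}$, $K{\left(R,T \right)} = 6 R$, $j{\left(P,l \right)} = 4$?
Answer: $- \frac{648864}{4589} \approx -141.4$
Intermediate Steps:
$g = -384$ ($g = \left(-12 - 4\right) 6 \cdot 4 = \left(-16\right) 24 = -384$)
$\frac{- \frac{157}{-26} - 266}{-508 - 198} g = \frac{- \frac{157}{-26} - 266}{-508 - 198} \left(-384\right) = \frac{\left(-157\right) \left(- \frac{1}{26}\right) - 266}{-706} \left(-384\right) = \left(\frac{157}{26} - 266\right) \left(- \frac{1}{706}\right) \left(-384\right) = \left(- \frac{6759}{26}\right) \left(- \frac{1}{706}\right) \left(-384\right) = \frac{6759}{18356} \left(-384\right) = - \frac{648864}{4589}$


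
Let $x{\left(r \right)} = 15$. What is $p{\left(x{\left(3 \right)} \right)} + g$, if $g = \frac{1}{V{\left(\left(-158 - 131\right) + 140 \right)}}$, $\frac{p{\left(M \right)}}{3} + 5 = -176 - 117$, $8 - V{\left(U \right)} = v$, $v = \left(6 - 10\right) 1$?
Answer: $- \frac{10727}{12} \approx -893.92$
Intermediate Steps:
$v = -4$ ($v = \left(-4\right) 1 = -4$)
$V{\left(U \right)} = 12$ ($V{\left(U \right)} = 8 - -4 = 8 + 4 = 12$)
$p{\left(M \right)} = -894$ ($p{\left(M \right)} = -15 + 3 \left(-176 - 117\right) = -15 + 3 \left(-293\right) = -15 - 879 = -894$)
$g = \frac{1}{12} \approx 0.083333$
$p{\left(x{\left(3 \right)} \right)} + g = -894 + \frac{1}{12} = - \frac{10727}{12}$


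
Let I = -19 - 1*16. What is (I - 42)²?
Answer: 5929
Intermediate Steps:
I = -35 (I = -19 - 16 = -35)
(I - 42)² = (-35 - 42)² = (-77)² = 5929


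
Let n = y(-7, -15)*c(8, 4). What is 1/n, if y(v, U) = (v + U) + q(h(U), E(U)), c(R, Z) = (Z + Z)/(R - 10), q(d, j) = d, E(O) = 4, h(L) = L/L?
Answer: 1/84 ≈ 0.011905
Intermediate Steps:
h(L) = 1
c(R, Z) = 2*Z/(-10 + R) (c(R, Z) = (2*Z)/(-10 + R) = 2*Z/(-10 + R))
y(v, U) = 1 + U + v (y(v, U) = (v + U) + 1 = (U + v) + 1 = 1 + U + v)
n = 84 (n = (1 - 15 - 7)*(2*4/(-10 + 8)) = -42*4/(-2) = -42*4*(-1)/2 = -21*(-4) = 84)
1/n = 1/84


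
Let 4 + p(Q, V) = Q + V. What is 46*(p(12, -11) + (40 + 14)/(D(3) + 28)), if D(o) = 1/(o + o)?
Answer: -8418/169 ≈ -49.811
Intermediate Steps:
D(o) = 1/(2*o)
p(Q, V) = -4 + Q + V (p(Q, V) = -4 + (Q + V) = -4 + Q + V)
46*(p(12, -11) + (40 + 14)/(D(3) + 28)) = 46*((-4 + 12 - 11) + (40 + 14)/((½)/3 + 28)) = 46*(-3 + 54/((½)*(⅓) + 28)) = 46*(-3 + 54/(⅙ + 28)) = 46*(-3 + 54/(169/6)) = 46*(-3 + 54*(6/169)) = 46*(-3 + 324/169) = 46*(-183/169) = -8418/169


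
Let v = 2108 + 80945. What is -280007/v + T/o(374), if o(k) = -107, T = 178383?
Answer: -14845204048/8886671 ≈ -1670.5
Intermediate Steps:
v = 83053
-280007/v + T/o(374) = -280007/83053 + 178383/(-107) = -280007*1/83053 + 178383*(-1/107) = -280007/83053 - 178383/107 = -14845204048/8886671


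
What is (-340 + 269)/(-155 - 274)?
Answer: 71/429 ≈ 0.16550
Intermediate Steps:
(-340 + 269)/(-155 - 274) = -71/(-429) = -71*(-1/429) = 71/429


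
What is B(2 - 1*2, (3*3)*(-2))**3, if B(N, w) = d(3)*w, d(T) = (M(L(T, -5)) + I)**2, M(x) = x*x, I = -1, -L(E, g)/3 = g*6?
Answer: -1645909337670327849039370632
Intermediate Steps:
L(E, g) = -18*g (L(E, g) = -3*g*6 = -18*g)
M(x) = x**2
d(T) = 65593801 (d(T) = ((-18*(-5))**2 - 1)**2 = (90**2 - 1)**2 = (8100 - 1)**2 = 8099**2 = 65593801)
B(N, w) = 65593801*w
B(2 - 1*2, (3*3)*(-2))**3 = (65593801*((3*3)*(-2)))**3 = (65593801*(9*(-2)))**3 = (65593801*(-18))**3 = (-1180688418)**3 = -1645909337670327849039370632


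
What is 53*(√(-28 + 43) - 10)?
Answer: -530 + 53*√15 ≈ -324.73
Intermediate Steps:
53*(√(-28 + 43) - 10) = 53*(√15 - 10) = 53*(-10 + √15) = -530 + 53*√15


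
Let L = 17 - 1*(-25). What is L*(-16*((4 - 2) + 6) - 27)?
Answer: -6510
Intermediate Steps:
L = 42 (L = 17 + 25 = 42)
L*(-16*((4 - 2) + 6) - 27) = 42*(-16*((4 - 2) + 6) - 27) = 42*(-16*(2 + 6) - 27) = 42*(-16*8 - 27) = 42*(-128 - 27) = 42*(-155) = -6510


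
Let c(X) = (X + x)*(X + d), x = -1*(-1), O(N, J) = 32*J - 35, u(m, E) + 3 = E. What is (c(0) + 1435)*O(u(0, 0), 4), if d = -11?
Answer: 132432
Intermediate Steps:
u(m, E) = -3 + E
O(N, J) = -35 + 32*J
x = 1
c(X) = (1 + X)*(-11 + X) (c(X) = (X + 1)*(X - 11) = (1 + X)*(-11 + X))
(c(0) + 1435)*O(u(0, 0), 4) = ((-11 + 0**2 - 10*0) + 1435)*(-35 + 32*4) = ((-11 + 0 + 0) + 1435)*(-35 + 128) = (-11 + 1435)*93 = 1424*93 = 132432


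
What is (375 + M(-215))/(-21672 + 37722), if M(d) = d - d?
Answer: 5/214 ≈ 0.023364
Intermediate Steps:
M(d) = 0
(375 + M(-215))/(-21672 + 37722) = (375 + 0)/(-21672 + 37722) = 375/16050 = 375*(1/16050) = 5/214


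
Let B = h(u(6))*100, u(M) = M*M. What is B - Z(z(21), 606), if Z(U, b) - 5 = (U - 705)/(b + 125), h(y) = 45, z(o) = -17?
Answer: 3286567/731 ≈ 4496.0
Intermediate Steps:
u(M) = M²
Z(U, b) = 5 + (-705 + U)/(125 + b) (Z(U, b) = 5 + (U - 705)/(b + 125) = 5 + (-705 + U)/(125 + b))
B = 4500 (B = 45*100 = 4500)
B - Z(z(21), 606) = 4500 - (-80 - 17 + 5*606)/(125 + 606) = 4500 - (-80 - 17 + 3030)/731 = 4500 - 2933/731 = 3286567/731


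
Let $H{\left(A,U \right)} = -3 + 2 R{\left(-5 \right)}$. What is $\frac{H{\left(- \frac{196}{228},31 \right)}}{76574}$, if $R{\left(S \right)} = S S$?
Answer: $\frac{47}{76574} \approx 0.00061379$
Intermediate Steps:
$R{\left(S \right)} = S^{2}$
$H{\left(A,U \right)} = 47$ ($H{\left(A,U \right)} = -3 + 2 \left(-5\right)^{2} = -3 + 2 \cdot 25 = -3 + 50 = 47$)
$\frac{H{\left(- \frac{196}{228},31 \right)}}{76574} = \frac{47}{76574}$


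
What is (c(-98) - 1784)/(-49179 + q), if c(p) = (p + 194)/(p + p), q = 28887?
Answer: 21860/248577 ≈ 0.087941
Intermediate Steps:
c(p) = (194 + p)/(2*p) (c(p) = (194 + p)/((2*p)) = (194 + p)*(1/(2*p)) = (194 + p)/(2*p))
(c(-98) - 1784)/(-49179 + q) = ((1/2)*(194 - 98)/(-98) - 1784)/(-49179 + 28887) = ((1/2)*(-1/98)*96 - 1784)/(-20292) = (-24/49 - 1784)*(-1/20292) = -87440/49*(-1/20292) = 21860/248577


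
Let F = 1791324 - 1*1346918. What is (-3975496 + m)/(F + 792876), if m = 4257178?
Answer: 140841/618641 ≈ 0.22766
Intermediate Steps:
F = 444406 (F = 1791324 - 1346918 = 444406)
(-3975496 + m)/(F + 792876) = (-3975496 + 4257178)/(444406 + 792876) = 281682/1237282 = 281682*(1/1237282) = 140841/618641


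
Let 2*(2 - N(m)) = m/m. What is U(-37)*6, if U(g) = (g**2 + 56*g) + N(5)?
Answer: -4209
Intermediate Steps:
N(m) = 3/2 (N(m) = 2 - m/(2*m) = 2 - 1/2*1 = 2 - 1/2 = 3/2)
U(g) = 3/2 + g**2 + 56*g (U(g) = (g**2 + 56*g) + 3/2 = 3/2 + g**2 + 56*g)
U(-37)*6 = (3/2 + (-37)**2 + 56*(-37))*6 = (3/2 + 1369 - 2072)*6 = -1403/2*6 = -4209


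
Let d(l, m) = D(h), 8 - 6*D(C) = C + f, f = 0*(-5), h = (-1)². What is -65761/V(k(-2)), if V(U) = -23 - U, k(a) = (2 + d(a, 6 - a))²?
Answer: 2367396/1189 ≈ 1991.1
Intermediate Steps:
h = 1
f = 0
D(C) = 4/3 - C/6 (D(C) = 4/3 - (C + 0)/6 = 4/3 - C/6)
d(l, m) = 7/6 (d(l, m) = 4/3 - ⅙*1 = 4/3 - ⅙ = 7/6)
k(a) = 361/36 (k(a) = (2 + 7/6)² = (19/6)² = 361/36)
-65761/V(k(-2)) = -65761/(-23 - 1*361/36) = -65761/(-23 - 361/36) = -65761/(-1189/36) = -65761*(-36/1189) = 2367396/1189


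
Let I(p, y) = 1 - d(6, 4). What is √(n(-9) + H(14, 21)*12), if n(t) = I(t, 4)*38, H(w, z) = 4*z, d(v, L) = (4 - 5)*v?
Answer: 7*√26 ≈ 35.693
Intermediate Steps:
d(v, L) = -v
I(p, y) = 7 (I(p, y) = 1 - (-1)*6 = 1 - 1*(-6) = 1 + 6 = 7)
n(t) = 266 (n(t) = 7*38 = 266)
√(n(-9) + H(14, 21)*12) = √(266 + (4*21)*12) = √(266 + 84*12) = √(266 + 1008) = √1274 = 7*√26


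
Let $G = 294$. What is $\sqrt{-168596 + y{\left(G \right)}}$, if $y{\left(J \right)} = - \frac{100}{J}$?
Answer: $\frac{i \sqrt{74350986}}{21} \approx 410.6 i$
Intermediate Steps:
$\sqrt{-168596 + y{\left(G \right)}} = \sqrt{-168596 - \frac{100}{294}} = \sqrt{-168596 - \frac{50}{147}} = \sqrt{- \frac{24783662}{147}} = \frac{i \sqrt{74350986}}{21}$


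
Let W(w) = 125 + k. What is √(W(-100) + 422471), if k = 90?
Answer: √422686 ≈ 650.14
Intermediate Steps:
W(w) = 215 (W(w) = 125 + 90 = 215)
√(W(-100) + 422471) = √(215 + 422471) = √422686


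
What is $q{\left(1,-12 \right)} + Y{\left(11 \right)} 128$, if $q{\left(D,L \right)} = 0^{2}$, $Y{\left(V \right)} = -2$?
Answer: $-256$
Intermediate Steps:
$q{\left(D,L \right)} = 0$
$q{\left(1,-12 \right)} + Y{\left(11 \right)} 128 = 0 - 256 = -256$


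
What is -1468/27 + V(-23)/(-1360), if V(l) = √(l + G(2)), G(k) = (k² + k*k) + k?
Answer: -1468/27 - I*√13/1360 ≈ -54.37 - 0.0026511*I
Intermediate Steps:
G(k) = k + 2*k² (G(k) = (k² + k²) + k = 2*k² + k = k + 2*k²)
V(l) = √(10 + l) (V(l) = √(l + 2*(1 + 2*2)) = √(l + 2*(1 + 4)) = √(l + 2*5) = √(l + 10) = √(10 + l))
-1468/27 + V(-23)/(-1360) = -1468/27 + √(10 - 23)/(-1360) = -1468*1/27 + √(-13)*(-1/1360) = -1468/27 + (I*√13)*(-1/1360) = -1468/27 - I*√13/1360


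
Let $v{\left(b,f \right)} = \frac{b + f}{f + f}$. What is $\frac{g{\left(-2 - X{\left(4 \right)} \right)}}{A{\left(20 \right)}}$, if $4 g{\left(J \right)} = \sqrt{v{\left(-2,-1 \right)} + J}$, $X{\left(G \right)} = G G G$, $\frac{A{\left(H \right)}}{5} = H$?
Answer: $\frac{i \sqrt{258}}{800} \approx 0.020078 i$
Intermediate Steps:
$A{\left(H \right)} = 5 H$
$X{\left(G \right)} = G^{3}$ ($X{\left(G \right)} = G^{2} G = G^{3}$)
$v{\left(b,f \right)} = \frac{b + f}{2 f}$
$g{\left(J \right)} = \frac{\sqrt{\frac{3}{2} + J}}{4}$ ($g{\left(J \right)} = \frac{\sqrt{\frac{-2 - 1}{2 \left(-1\right)} + J}}{4} = \frac{\sqrt{\frac{1}{2} \left(-1\right) \left(-3\right) + J}}{4} = \frac{\sqrt{\frac{3}{2} + J}}{4}$)
$\frac{g{\left(-2 - X{\left(4 \right)} \right)}}{A{\left(20 \right)}} = \frac{\frac{1}{8} \sqrt{6 + 4 \left(-2 - 4^{3}\right)}}{5 \cdot 20} = \frac{\frac{1}{8} \sqrt{6 + 4 \left(-2 - 64\right)}}{100} = \frac{\frac{1}{8} \sqrt{6 + 4 \left(-66\right)}}{100} = \frac{\frac{1}{8} \sqrt{6 - 264}}{100} = \frac{\frac{1}{8} \sqrt{-258}}{100} = \frac{\frac{1}{8} i \sqrt{258}}{100} = \frac{i \sqrt{258}}{800}$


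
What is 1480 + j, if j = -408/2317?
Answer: 3428752/2317 ≈ 1479.8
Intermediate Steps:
j = -408/2317 (j = -408*1/2317 = -408/2317 ≈ -0.17609)
1480 + j = 1480 - 408/2317 = 3428752/2317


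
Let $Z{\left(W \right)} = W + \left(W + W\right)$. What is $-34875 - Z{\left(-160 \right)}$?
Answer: $-34395$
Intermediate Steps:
$Z{\left(W \right)} = 3 W$ ($Z{\left(W \right)} = W + 2 W = 3 W$)
$-34875 - Z{\left(-160 \right)} = -34875 - 3 \left(-160\right) = -34875 - -480 = -34875 + 480 = -34395$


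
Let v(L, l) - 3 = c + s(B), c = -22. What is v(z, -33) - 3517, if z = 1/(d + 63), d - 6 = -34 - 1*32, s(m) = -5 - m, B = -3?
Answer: -3538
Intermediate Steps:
d = -60 (d = 6 + (-34 - 1*32) = 6 + (-34 - 32) = 6 - 66 = -60)
z = ⅓ (z = 1/(-60 + 63) = 1/3 = ⅓ ≈ 0.33333)
v(L, l) = -21 (v(L, l) = 3 + (-22 + (-5 - 1*(-3))) = 3 + (-22 + (-5 + 3)) = 3 + (-22 - 2) = 3 - 24 = -21)
v(z, -33) - 3517 = -21 - 3517 = -3538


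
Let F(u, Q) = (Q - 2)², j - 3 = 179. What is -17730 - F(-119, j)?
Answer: -50130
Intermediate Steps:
j = 182 (j = 3 + 179 = 182)
F(u, Q) = (-2 + Q)²
-17730 - F(-119, j) = -17730 - (-2 + 182)² = -17730 - 1*180² = -17730 - 1*32400 = -17730 - 32400 = -50130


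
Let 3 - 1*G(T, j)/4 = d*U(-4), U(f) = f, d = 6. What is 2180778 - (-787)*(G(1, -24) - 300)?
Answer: 2029674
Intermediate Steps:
G(T, j) = 108 (G(T, j) = 12 - 24*(-4) = 12 - 4*(-24) = 12 + 96 = 108)
2180778 - (-787)*(G(1, -24) - 300) = 2180778 - (-787)*(108 - 300) = 2180778 - (-787)*(-192) = 2180778 - 1*151104 = 2180778 - 151104 = 2029674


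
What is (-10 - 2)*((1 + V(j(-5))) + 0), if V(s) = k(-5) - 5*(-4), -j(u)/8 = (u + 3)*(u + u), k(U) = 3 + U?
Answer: -228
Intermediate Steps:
j(u) = -16*u*(3 + u) (j(u) = -8*(u + 3)*(u + u) = -8*(3 + u)*2*u = -16*u*(3 + u))
V(s) = 18 (V(s) = (3 - 5) - 5*(-4) = -2 + 20 = 18)
(-10 - 2)*((1 + V(j(-5))) + 0) = (-10 - 2)*((1 + 18) + 0) = -12*(19 + 0) = -12*19 = -228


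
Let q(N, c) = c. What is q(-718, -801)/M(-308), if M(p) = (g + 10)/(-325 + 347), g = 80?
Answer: -979/5 ≈ -195.80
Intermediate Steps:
M(p) = 45/11 (M(p) = (80 + 10)/(-325 + 347) = 90/22 = 90*(1/22) = 45/11)
q(-718, -801)/M(-308) = -801/45/11 = -801*11/45 = -979/5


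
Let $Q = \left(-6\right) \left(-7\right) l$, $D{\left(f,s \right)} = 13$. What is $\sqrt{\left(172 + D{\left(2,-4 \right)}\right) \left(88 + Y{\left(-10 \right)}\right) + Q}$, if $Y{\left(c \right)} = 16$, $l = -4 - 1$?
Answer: $\sqrt{19030} \approx 137.95$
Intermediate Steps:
$l = -5$
$Q = -210$ ($Q = \left(-6\right) \left(-7\right) \left(-5\right) = 42 \left(-5\right) = -210$)
$\sqrt{\left(172 + D{\left(2,-4 \right)}\right) \left(88 + Y{\left(-10 \right)}\right) + Q} = \sqrt{\left(172 + 13\right) \left(88 + 16\right) - 210} = \sqrt{185 \cdot 104 - 210} = \sqrt{19240 - 210} = \sqrt{19030}$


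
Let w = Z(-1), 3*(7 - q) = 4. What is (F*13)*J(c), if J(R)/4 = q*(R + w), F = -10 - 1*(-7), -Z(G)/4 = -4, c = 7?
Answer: -20332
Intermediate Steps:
q = 17/3 (q = 7 - 1/3*4 = 7 - 4/3 = 17/3 ≈ 5.6667)
Z(G) = 16 (Z(G) = -4*(-4) = 16)
F = -3 (F = -10 + 7 = -3)
w = 16
J(R) = 1088/3 + 68*R/3 (J(R) = 4*(17*(R + 16)/3) = 4*(17*(16 + R)/3) = 4*(272/3 + 17*R/3) = 1088/3 + 68*R/3)
(F*13)*J(c) = (-3*13)*(1088/3 + (68/3)*7) = -39*(1088/3 + 476/3) = -39*1564/3 = -20332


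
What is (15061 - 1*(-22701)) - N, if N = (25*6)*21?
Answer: 34612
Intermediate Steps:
N = 3150 (N = 150*21 = 3150)
(15061 - 1*(-22701)) - N = (15061 - 1*(-22701)) - 1*3150 = (15061 + 22701) - 3150 = 37762 - 3150 = 34612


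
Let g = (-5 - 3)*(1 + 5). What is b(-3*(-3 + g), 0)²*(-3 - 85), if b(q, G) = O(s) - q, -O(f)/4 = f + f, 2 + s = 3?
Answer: -2281048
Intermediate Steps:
s = 1 (s = -2 + 3 = 1)
O(f) = -8*f (O(f) = -4*(f + f) = -8*f)
g = -48 (g = -8*6 = -48)
b(q, G) = -8 - q (b(q, G) = -8*1 - q = -8 - q)
b(-3*(-3 + g), 0)²*(-3 - 85) = (-8 - (-3)*(-3 - 48))²*(-3 - 85) = (-8 - (-3)*(-51))²*(-88) = (-8 - 1*153)²*(-88) = (-8 - 153)²*(-88) = (-161)²*(-88) = 25921*(-88) = -2281048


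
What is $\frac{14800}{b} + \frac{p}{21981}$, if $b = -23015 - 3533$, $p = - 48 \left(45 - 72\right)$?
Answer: $- \frac{24242716}{48629299} \approx -0.49852$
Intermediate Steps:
$p = 1296$ ($p = \left(-48\right) \left(-27\right) = 1296$)
$b = -26548$
$\frac{14800}{b} + \frac{p}{21981} = \frac{14800}{-26548} + \frac{1296}{21981} = 14800 \left(- \frac{1}{26548}\right) + 1296 \cdot \frac{1}{21981} = - \frac{3700}{6637} + \frac{432}{7327} = - \frac{24242716}{48629299}$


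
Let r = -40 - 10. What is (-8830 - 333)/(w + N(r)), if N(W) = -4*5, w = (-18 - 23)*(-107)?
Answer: -833/397 ≈ -2.0982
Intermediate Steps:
w = 4387 (w = -41*(-107) = 4387)
r = -50
N(W) = -20
(-8830 - 333)/(w + N(r)) = (-8830 - 333)/(4387 - 20) = -9163/4367 = -9163*1/4367 = -833/397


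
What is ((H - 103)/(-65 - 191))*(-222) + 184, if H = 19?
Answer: 3557/32 ≈ 111.16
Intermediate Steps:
((H - 103)/(-65 - 191))*(-222) + 184 = ((19 - 103)/(-65 - 191))*(-222) + 184 = -84/(-256)*(-222) + 184 = -84*(-1/256)*(-222) + 184 = (21/64)*(-222) + 184 = -2331/32 + 184 = 3557/32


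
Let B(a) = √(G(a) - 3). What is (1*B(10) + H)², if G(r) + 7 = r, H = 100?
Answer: 10000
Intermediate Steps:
G(r) = -7 + r
B(a) = √(-10 + a) (B(a) = √((-7 + a) - 3) = √(-10 + a))
(1*B(10) + H)² = (1*√(-10 + 10) + 100)² = (1*√0 + 100)² = (1*0 + 100)² = (0 + 100)² = 100² = 10000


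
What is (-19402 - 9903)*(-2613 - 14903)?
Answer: 513306380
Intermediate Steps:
(-19402 - 9903)*(-2613 - 14903) = -29305*(-17516) = 513306380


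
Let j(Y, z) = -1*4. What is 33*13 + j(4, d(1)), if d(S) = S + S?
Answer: 425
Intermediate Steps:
d(S) = 2*S
j(Y, z) = -4
33*13 + j(4, d(1)) = 33*13 - 4 = 429 - 4 = 425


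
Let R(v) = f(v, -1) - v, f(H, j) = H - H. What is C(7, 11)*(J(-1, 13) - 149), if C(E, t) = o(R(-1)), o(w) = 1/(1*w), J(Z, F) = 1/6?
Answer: -893/6 ≈ -148.83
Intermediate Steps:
f(H, j) = 0
R(v) = -v (R(v) = 0 - v = -v)
J(Z, F) = ⅙
o(w) = 1/w
C(E, t) = 1 (C(E, t) = 1/(-1*(-1)) = 1/1 = 1)
C(7, 11)*(J(-1, 13) - 149) = 1*(⅙ - 149) = 1*(-893/6) = -893/6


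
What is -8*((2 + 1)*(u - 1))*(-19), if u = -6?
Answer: -3192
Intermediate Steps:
-8*((2 + 1)*(u - 1))*(-19) = -8*((2 + 1)*(-6 - 1))*(-19) = -8*(3*(-7))*(-19) = -8*(-21)*(-19) = -(-168)*(-19) = -1*3192 = -3192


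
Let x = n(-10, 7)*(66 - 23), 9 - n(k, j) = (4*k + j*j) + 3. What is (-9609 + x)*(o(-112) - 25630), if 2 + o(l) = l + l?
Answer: 251785728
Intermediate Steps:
n(k, j) = 6 - j² - 4*k (n(k, j) = 9 - ((4*k + j*j) + 3) = 9 - ((4*k + j²) + 3) = 9 - ((j² + 4*k) + 3) = 9 - (3 + j² + 4*k) = 9 + (-3 - j² - 4*k) = 6 - j² - 4*k)
o(l) = -2 + 2*l (o(l) = -2 + (l + l) = -2 + 2*l)
x = -129 (x = (6 - 1*7² - 4*(-10))*(66 - 23) = (6 - 1*49 + 40)*43 = (6 - 49 + 40)*43 = -3*43 = -129)
(-9609 + x)*(o(-112) - 25630) = (-9609 - 129)*((-2 + 2*(-112)) - 25630) = -9738*((-2 - 224) - 25630) = -9738*(-226 - 25630) = -9738*(-25856) = 251785728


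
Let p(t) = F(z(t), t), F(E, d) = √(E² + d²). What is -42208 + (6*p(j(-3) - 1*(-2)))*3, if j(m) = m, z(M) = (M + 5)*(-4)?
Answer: -42208 + 18*√257 ≈ -41919.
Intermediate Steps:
z(M) = -20 - 4*M (z(M) = (5 + M)*(-4) = -20 - 4*M)
p(t) = √(t² + (-20 - 4*t)²) (p(t) = √((-20 - 4*t)² + t²) = √(t² + (-20 - 4*t)²))
-42208 + (6*p(j(-3) - 1*(-2)))*3 = -42208 + (6*√((-3 - 1*(-2))² + 16*(5 + (-3 - 1*(-2)))²))*3 = -42208 + (6*√((-3 + 2)² + 16*(5 + (-3 + 2))²))*3 = -42208 + (6*√((-1)² + 16*(5 - 1)²))*3 = -42208 + (6*√(1 + 16*4²))*3 = -42208 + (6*√(1 + 16*16))*3 = -42208 + (6*√(1 + 256))*3 = -42208 + (6*√257)*3 = -42208 + 18*√257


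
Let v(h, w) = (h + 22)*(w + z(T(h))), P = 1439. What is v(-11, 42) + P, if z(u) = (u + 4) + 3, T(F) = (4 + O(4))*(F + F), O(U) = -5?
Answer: 2220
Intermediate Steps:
T(F) = -2*F (T(F) = (4 - 5)*(F + F) = -2*F)
z(u) = 7 + u (z(u) = (4 + u) + 3 = 7 + u)
v(h, w) = (22 + h)*(7 + w - 2*h) (v(h, w) = (h + 22)*(w + (7 - 2*h)) = (22 + h)*(7 + w - 2*h))
v(-11, 42) + P = (154 - 37*(-11) - 2*(-11)² + 22*42 - 11*42) + 1439 = (154 + 407 - 2*121 + 924 - 462) + 1439 = (154 + 407 - 242 + 924 - 462) + 1439 = 781 + 1439 = 2220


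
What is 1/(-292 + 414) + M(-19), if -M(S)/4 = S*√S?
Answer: 1/122 + 76*I*√19 ≈ 0.0081967 + 331.28*I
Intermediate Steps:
M(S) = -4*S^(3/2) (M(S) = -4*S*√S = -4*S^(3/2))
1/(-292 + 414) + M(-19) = 1/(-292 + 414) - (-76)*I*√19 = 1/122 - (-76)*I*√19 = 1/122 + 76*I*√19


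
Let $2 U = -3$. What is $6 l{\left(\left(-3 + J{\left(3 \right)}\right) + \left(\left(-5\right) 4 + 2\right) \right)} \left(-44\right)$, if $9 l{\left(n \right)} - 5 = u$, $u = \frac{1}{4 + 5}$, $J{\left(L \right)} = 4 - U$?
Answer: $- \frac{4048}{27} \approx -149.93$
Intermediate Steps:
$U = - \frac{3}{2}$ ($U = \frac{1}{2} \left(-3\right) = - \frac{3}{2} \approx -1.5$)
$J{\left(L \right)} = \frac{11}{2}$ ($J{\left(L \right)} = 4 - - \frac{3}{2} = 4 + \frac{3}{2} = \frac{11}{2}$)
$u = \frac{1}{9} \approx 0.11111$
$l{\left(n \right)} = \frac{46}{81}$ ($l{\left(n \right)} = \frac{5}{9} + \frac{1}{9} \cdot \frac{1}{9} = \frac{5}{9} + \frac{1}{81} = \frac{46}{81}$)
$6 l{\left(\left(-3 + J{\left(3 \right)}\right) + \left(\left(-5\right) 4 + 2\right) \right)} \left(-44\right) = 6 \cdot \frac{46}{81} \left(-44\right) = \frac{92}{27} \left(-44\right) = - \frac{4048}{27}$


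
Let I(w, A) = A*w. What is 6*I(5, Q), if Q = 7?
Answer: 210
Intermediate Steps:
6*I(5, Q) = 6*(7*5) = 6*35 = 210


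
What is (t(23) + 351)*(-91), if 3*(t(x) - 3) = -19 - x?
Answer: -30940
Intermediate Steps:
t(x) = -10/3 - x/3 (t(x) = 3 + (-19 - x)/3 = 3 + (-19/3 - x/3) = -10/3 - x/3)
(t(23) + 351)*(-91) = ((-10/3 - ⅓*23) + 351)*(-91) = ((-10/3 - 23/3) + 351)*(-91) = (-11 + 351)*(-91) = 340*(-91) = -30940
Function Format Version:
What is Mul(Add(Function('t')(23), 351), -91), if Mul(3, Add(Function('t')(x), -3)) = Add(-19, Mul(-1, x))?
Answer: -30940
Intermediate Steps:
Function('t')(x) = Add(Rational(-10, 3), Mul(Rational(-1, 3), x)) (Function('t')(x) = Add(3, Mul(Rational(1, 3), Add(-19, Mul(-1, x)))) = Add(3, Add(Rational(-19, 3), Mul(Rational(-1, 3), x))) = Add(Rational(-10, 3), Mul(Rational(-1, 3), x)))
Mul(Add(Function('t')(23), 351), -91) = Mul(Add(Add(Rational(-10, 3), Mul(Rational(-1, 3), 23)), 351), -91) = Mul(Add(Add(Rational(-10, 3), Rational(-23, 3)), 351), -91) = Mul(Add(-11, 351), -91) = Mul(340, -91) = -30940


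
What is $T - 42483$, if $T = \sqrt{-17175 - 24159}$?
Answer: $-42483 + 83 i \sqrt{6} \approx -42483.0 + 203.31 i$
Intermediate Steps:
$T = 83 i \sqrt{6}$ ($T = \sqrt{-41334} = 83 i \sqrt{6} \approx 203.31 i$)
$T - 42483 = 83 i \sqrt{6} - 42483 = -42483 + 83 i \sqrt{6}$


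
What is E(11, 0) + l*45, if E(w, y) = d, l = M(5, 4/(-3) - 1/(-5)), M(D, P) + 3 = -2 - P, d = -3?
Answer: -177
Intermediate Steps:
M(D, P) = -5 - P (M(D, P) = -3 + (-2 - P) = -5 - P)
l = -58/15 (l = -5 - (4/(-3) - 1/(-5)) = -5 - (4*(-1/3) - 1*(-1/5)) = -5 - (-4/3 + 1/5) = -5 - 1*(-17/15) = -5 + 17/15 = -58/15 ≈ -3.8667)
E(w, y) = -3
E(11, 0) + l*45 = -3 - 58/15*45 = -3 - 174 = -177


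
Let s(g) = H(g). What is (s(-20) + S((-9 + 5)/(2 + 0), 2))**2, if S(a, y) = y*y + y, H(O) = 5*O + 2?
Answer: 8464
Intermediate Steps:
H(O) = 2 + 5*O
s(g) = 2 + 5*g
S(a, y) = y + y**2 (S(a, y) = y**2 + y = y + y**2)
(s(-20) + S((-9 + 5)/(2 + 0), 2))**2 = ((2 + 5*(-20)) + 2*(1 + 2))**2 = ((2 - 100) + 2*3)**2 = (-98 + 6)**2 = (-92)**2 = 8464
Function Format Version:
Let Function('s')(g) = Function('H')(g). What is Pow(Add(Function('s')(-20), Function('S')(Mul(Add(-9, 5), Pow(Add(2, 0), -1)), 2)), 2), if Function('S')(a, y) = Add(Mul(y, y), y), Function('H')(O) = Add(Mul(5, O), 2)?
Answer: 8464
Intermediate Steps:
Function('H')(O) = Add(2, Mul(5, O))
Function('s')(g) = Add(2, Mul(5, g))
Function('S')(a, y) = Add(y, Pow(y, 2)) (Function('S')(a, y) = Add(Pow(y, 2), y) = Add(y, Pow(y, 2)))
Pow(Add(Function('s')(-20), Function('S')(Mul(Add(-9, 5), Pow(Add(2, 0), -1)), 2)), 2) = Pow(Add(Add(2, Mul(5, -20)), Mul(2, Add(1, 2))), 2) = Pow(Add(Add(2, -100), Mul(2, 3)), 2) = Pow(Add(-98, 6), 2) = Pow(-92, 2) = 8464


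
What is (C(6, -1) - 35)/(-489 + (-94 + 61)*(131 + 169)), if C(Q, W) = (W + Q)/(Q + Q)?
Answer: 415/124668 ≈ 0.0033288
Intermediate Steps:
C(Q, W) = (Q + W)/(2*Q) (C(Q, W) = (Q + W)/((2*Q)) = (Q + W)*(1/(2*Q)) = (Q + W)/(2*Q))
(C(6, -1) - 35)/(-489 + (-94 + 61)*(131 + 169)) = ((½)*(6 - 1)/6 - 35)/(-489 + (-94 + 61)*(131 + 169)) = ((½)*(⅙)*5 - 35)/(-489 - 33*300) = (5/12 - 35)/(-489 - 9900) = -415/12/(-10389) = -415/12*(-1/10389) = 415/124668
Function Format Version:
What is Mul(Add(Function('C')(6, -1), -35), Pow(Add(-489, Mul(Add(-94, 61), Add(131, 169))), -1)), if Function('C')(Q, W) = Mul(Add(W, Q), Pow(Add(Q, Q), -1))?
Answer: Rational(415, 124668) ≈ 0.0033288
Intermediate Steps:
Function('C')(Q, W) = Mul(Rational(1, 2), Pow(Q, -1), Add(Q, W)) (Function('C')(Q, W) = Mul(Add(Q, W), Pow(Mul(2, Q), -1)) = Mul(Add(Q, W), Mul(Rational(1, 2), Pow(Q, -1))) = Mul(Rational(1, 2), Pow(Q, -1), Add(Q, W)))
Mul(Add(Function('C')(6, -1), -35), Pow(Add(-489, Mul(Add(-94, 61), Add(131, 169))), -1)) = Mul(Add(Mul(Rational(1, 2), Pow(6, -1), Add(6, -1)), -35), Pow(Add(-489, Mul(Add(-94, 61), Add(131, 169))), -1)) = Mul(Add(Mul(Rational(1, 2), Rational(1, 6), 5), -35), Pow(Add(-489, Mul(-33, 300)), -1)) = Mul(Add(Rational(5, 12), -35), Pow(Add(-489, -9900), -1)) = Mul(Rational(-415, 12), Pow(-10389, -1)) = Mul(Rational(-415, 12), Rational(-1, 10389)) = Rational(415, 124668)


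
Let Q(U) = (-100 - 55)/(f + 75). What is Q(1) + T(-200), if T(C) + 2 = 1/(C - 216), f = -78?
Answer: 61981/1248 ≈ 49.664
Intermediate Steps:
T(C) = -2 + 1/(-216 + C) (T(C) = -2 + 1/(C - 216) = -2 + 1/(-216 + C))
Q(U) = 155/3 (Q(U) = (-100 - 55)/(-78 + 75) = -155/(-3) = -155*(-1/3) = 155/3)
Q(1) + T(-200) = 155/3 + (433 - 2*(-200))/(-216 - 200) = 155/3 + (433 + 400)/(-416) = 155/3 - 1/416*833 = 155/3 - 833/416 = 61981/1248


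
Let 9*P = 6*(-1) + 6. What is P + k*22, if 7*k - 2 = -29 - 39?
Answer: -1452/7 ≈ -207.43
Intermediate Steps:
k = -66/7 (k = 2/7 + (-29 - 39)/7 = 2/7 + (⅐)*(-68) = 2/7 - 68/7 = -66/7 ≈ -9.4286)
P = 0 (P = (6*(-1) + 6)/9 = (-6 + 6)/9 = (⅑)*0 = 0)
P + k*22 = 0 - 66/7*22 = 0 - 1452/7 = -1452/7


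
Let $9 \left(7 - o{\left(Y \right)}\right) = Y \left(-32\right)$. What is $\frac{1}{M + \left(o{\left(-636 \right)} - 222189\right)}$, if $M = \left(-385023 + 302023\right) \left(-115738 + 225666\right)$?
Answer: $- \frac{3}{27372745330} \approx -1.096 \cdot 10^{-10}$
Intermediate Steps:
$o{\left(Y \right)} = 7 + \frac{32 Y}{9}$ ($o{\left(Y \right)} = 7 - \frac{Y \left(-32\right)}{9} = 7 - \frac{\left(-32\right) Y}{9} = 7 + \frac{32 Y}{9}$)
$M = -9124024000$ ($M = \left(-83000\right) 109928 = -9124024000$)
$\frac{1}{M + \left(o{\left(-636 \right)} - 222189\right)} = \frac{1}{-9124024000 + \left(\left(7 + \frac{32}{9} \left(-636\right)\right) - 222189\right)} = \frac{1}{-9124024000 + \left(\left(7 - \frac{6784}{3}\right) - 222189\right)} = \frac{1}{-9124024000 - \frac{673330}{3}} = \frac{1}{- \frac{27372745330}{3}} = - \frac{3}{27372745330}$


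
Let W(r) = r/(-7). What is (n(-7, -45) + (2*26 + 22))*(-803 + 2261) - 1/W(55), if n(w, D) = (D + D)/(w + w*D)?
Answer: 41374444/385 ≈ 1.0747e+5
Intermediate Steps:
n(w, D) = 2*D/(w + D*w) (n(w, D) = (2*D)/(w + D*w) = 2*D/(w + D*w))
W(r) = -r/7 (W(r) = r*(-⅐) = -r/7)
(n(-7, -45) + (2*26 + 22))*(-803 + 2261) - 1/W(55) = (2*(-45)/(-7*(1 - 45)) + (2*26 + 22))*(-803 + 2261) - 1/((-⅐*55)) = (2*(-45)*(-⅐)/(-44) + (52 + 22))*1458 - 1/(-55/7) = (2*(-45)*(-⅐)*(-1/44) + 74)*1458 - 1*(-7/55) = (-45/154 + 74)*1458 + 7/55 = (11351/154)*1458 + 7/55 = 8274879/77 + 7/55 = 41374444/385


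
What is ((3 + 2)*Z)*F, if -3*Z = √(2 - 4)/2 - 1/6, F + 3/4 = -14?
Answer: -295/72 + 295*I*√2/24 ≈ -4.0972 + 17.383*I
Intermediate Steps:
F = -59/4 (F = -¾ - 14 = -59/4 ≈ -14.750)
Z = 1/18 - I*√2/6 (Z = -(√(2 - 4)/2 - 1/6)/3 = -(√(-2)*(½) - 1*⅙)/3 = -((I*√2)*(½) - ⅙)/3 = -(I*√2/2 - ⅙)/3 = -(-⅙ + I*√2/2)/3 = 1/18 - I*√2/6 ≈ 0.055556 - 0.2357*I)
((3 + 2)*Z)*F = ((3 + 2)*(1/18 - I*√2/6))*(-59/4) = (5*(1/18 - I*√2/6))*(-59/4) = (5/18 - 5*I*√2/6)*(-59/4) = -295/72 + 295*I*√2/24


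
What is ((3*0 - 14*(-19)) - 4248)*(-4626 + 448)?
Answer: 16636796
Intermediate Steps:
((3*0 - 14*(-19)) - 4248)*(-4626 + 448) = ((0 + 266) - 4248)*(-4178) = (266 - 4248)*(-4178) = -3982*(-4178) = 16636796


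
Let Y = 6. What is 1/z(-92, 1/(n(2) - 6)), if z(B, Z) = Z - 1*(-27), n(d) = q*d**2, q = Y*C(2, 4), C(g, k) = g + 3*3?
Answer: 258/6967 ≈ 0.037032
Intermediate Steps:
C(g, k) = 9 + g (C(g, k) = g + 9 = 9 + g)
q = 66 (q = 6*(9 + 2) = 6*11 = 66)
n(d) = 66*d**2
z(B, Z) = 27 + Z (z(B, Z) = Z + 27 = 27 + Z)
1/z(-92, 1/(n(2) - 6)) = 1/(27 + 1/(66*2**2 - 6)) = 1/(27 + 1/(66*4 - 6)) = 1/(27 + 1/(264 - 6)) = 1/(27 + 1/258) = 1/(6967/258) = 258/6967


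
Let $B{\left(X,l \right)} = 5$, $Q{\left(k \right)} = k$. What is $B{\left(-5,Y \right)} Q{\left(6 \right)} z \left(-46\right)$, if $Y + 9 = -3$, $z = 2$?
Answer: $-2760$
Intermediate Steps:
$Y = -12$ ($Y = -9 - 3 = -12$)
$B{\left(-5,Y \right)} Q{\left(6 \right)} z \left(-46\right) = 5 \cdot 6 \cdot 2 \left(-46\right) = 30 \cdot 2 \left(-46\right) = 60 \left(-46\right) = -2760$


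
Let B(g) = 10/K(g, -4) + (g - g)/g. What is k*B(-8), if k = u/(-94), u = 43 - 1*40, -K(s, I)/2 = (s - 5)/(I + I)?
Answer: 60/611 ≈ 0.098200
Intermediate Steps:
K(s, I) = -(-5 + s)/I (K(s, I) = -2*(s - 5)/(I + I) = -2*(-5 + s)/(2*I) = -2*(-5 + s)*1/(2*I) = -(-5 + s)/I)
u = 3 (u = 43 - 40 = 3)
B(g) = 10/(-5/4 + g/4) (B(g) = 10/(((5 - g)/(-4))) + (g - g)/g = 10/((-(5 - g)/4)) + 0/g = 10/(-5/4 + g/4) + 0 = 10/(-5/4 + g/4))
k = -3/94 (k = 3/(-94) = 3*(-1/94) = -3/94 ≈ -0.031915)
k*B(-8) = -60/(47*(-5 - 8)) = -60/(47*(-13)) = -60*(-1)/(47*13) = -3/94*(-40/13) = 60/611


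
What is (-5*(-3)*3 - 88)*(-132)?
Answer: 5676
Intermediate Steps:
(-5*(-3)*3 - 88)*(-132) = (15*3 - 88)*(-132) = (45 - 88)*(-132) = -43*(-132) = 5676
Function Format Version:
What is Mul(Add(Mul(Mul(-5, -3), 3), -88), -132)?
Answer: 5676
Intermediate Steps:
Mul(Add(Mul(Mul(-5, -3), 3), -88), -132) = Mul(Add(Mul(15, 3), -88), -132) = Mul(Add(45, -88), -132) = Mul(-43, -132) = 5676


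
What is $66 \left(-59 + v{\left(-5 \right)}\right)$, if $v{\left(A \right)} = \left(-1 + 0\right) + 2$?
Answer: $-3828$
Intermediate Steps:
$v{\left(A \right)} = 1$ ($v{\left(A \right)} = -1 + 2 = 1$)
$66 \left(-59 + v{\left(-5 \right)}\right) = 66 \left(-59 + 1\right) = 66 \left(-58\right) = -3828$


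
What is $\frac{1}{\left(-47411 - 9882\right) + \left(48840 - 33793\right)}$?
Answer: $- \frac{1}{42246} \approx -2.3671 \cdot 10^{-5}$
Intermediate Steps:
$\frac{1}{\left(-47411 - 9882\right) + \left(48840 - 33793\right)} = \frac{1}{\left(-47411 - 9882\right) + 15047} = \frac{1}{-57293 + 15047} = \frac{1}{-42246} = - \frac{1}{42246}$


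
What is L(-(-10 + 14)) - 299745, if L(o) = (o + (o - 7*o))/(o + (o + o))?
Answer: -899240/3 ≈ -2.9975e+5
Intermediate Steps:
L(o) = -5/3 (L(o) = (o - 6*o)/(o + 2*o) = (-5*o)/((3*o)) = (-5*o)*(1/(3*o)) = -5/3)
L(-(-10 + 14)) - 299745 = -5/3 - 299745 = -899240/3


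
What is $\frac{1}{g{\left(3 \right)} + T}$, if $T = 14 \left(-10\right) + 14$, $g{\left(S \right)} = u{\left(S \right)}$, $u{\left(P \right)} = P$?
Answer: $- \frac{1}{123} \approx -0.0081301$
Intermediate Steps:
$g{\left(S \right)} = S$
$T = -126$ ($T = -140 + 14 = -126$)
$\frac{1}{g{\left(3 \right)} + T} = \frac{1}{3 - 126} = \frac{1}{-123} = - \frac{1}{123}$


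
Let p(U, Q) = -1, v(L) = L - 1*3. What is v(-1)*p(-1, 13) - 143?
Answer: -139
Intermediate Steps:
v(L) = -3 + L (v(L) = L - 3 = -3 + L)
v(-1)*p(-1, 13) - 143 = (-3 - 1)*(-1) - 143 = -4*(-1) - 143 = 4 - 143 = -139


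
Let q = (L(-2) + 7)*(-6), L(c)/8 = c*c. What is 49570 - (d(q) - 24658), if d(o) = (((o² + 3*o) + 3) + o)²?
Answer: -2896841101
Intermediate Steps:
L(c) = 8*c² (L(c) = 8*(c*c) = 8*c²)
q = -234 (q = (8*(-2)² + 7)*(-6) = (8*4 + 7)*(-6) = (32 + 7)*(-6) = 39*(-6) = -234)
d(o) = (3 + o² + 4*o)² (d(o) = ((3 + o² + 3*o) + o)² = (3 + o² + 4*o)²)
49570 - (d(q) - 24658) = 49570 - ((3 + (-234)² + 4*(-234))² - 24658) = 49570 - ((3 + 54756 - 936)² - 24658) = 49570 - (53823² - 24658) = 49570 - (2896915329 - 24658) = 49570 - 1*2896890671 = 49570 - 2896890671 = -2896841101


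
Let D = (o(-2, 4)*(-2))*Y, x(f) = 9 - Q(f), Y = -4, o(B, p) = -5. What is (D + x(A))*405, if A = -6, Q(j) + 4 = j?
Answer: -8505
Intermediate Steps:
Q(j) = -4 + j
x(f) = 13 - f (x(f) = 9 - (-4 + f) = 9 + (4 - f) = 13 - f)
D = -40 (D = -5*(-2)*(-4) = 10*(-4) = -40)
(D + x(A))*405 = (-40 + (13 - 1*(-6)))*405 = (-40 + (13 + 6))*405 = (-40 + 19)*405 = -21*405 = -8505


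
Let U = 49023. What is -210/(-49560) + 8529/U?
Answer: 687289/3856476 ≈ 0.17822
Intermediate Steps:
-210/(-49560) + 8529/U = -210/(-49560) + 8529/49023 = -210*(-1/49560) + 8529*(1/49023) = 1/236 + 2843/16341 = 687289/3856476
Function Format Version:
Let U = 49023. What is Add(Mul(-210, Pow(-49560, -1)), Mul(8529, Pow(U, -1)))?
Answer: Rational(687289, 3856476) ≈ 0.17822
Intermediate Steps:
Add(Mul(-210, Pow(-49560, -1)), Mul(8529, Pow(U, -1))) = Add(Mul(-210, Pow(-49560, -1)), Mul(8529, Pow(49023, -1))) = Add(Mul(-210, Rational(-1, 49560)), Mul(8529, Rational(1, 49023))) = Add(Rational(1, 236), Rational(2843, 16341)) = Rational(687289, 3856476)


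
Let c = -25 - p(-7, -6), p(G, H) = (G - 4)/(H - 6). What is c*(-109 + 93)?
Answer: 1244/3 ≈ 414.67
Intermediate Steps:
p(G, H) = (-4 + G)/(-6 + H)
c = -311/12 (c = -25 - (-4 - 7)/(-6 - 6) = -25 - (-11)/(-12) = -25 - (-1)*(-11)/12 = -25 - 1*11/12 = -25 - 11/12 = -311/12 ≈ -25.917)
c*(-109 + 93) = -311*(-109 + 93)/12 = -311/12*(-16) = 1244/3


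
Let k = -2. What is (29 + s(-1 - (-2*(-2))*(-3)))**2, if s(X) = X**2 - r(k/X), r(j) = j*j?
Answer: 329277316/14641 ≈ 22490.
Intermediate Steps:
r(j) = j**2
s(X) = X**2 - 4/X**2 (s(X) = X**2 - (-2/X)**2 = X**2 - 4/X**2)
(29 + s(-1 - (-2*(-2))*(-3)))**2 = (29 + (-4 + (-1 - (-2*(-2))*(-3))**4)/(-1 - (-2*(-2))*(-3))**2)**2 = (29 + (-4 + (-1 - 4*(-3))**4)/(-1 - 4*(-3))**2)**2 = (29 + (-4 + (-1 - 1*(-12))**4)/(-1 - 1*(-12))**2)**2 = (29 + (-4 + (-1 + 12)**4)/(-1 + 12)**2)**2 = (29 + (-4 + 11**4)/11**2)**2 = (29 + (-4 + 14641)/121)**2 = (29 + (1/121)*14637)**2 = (29 + 14637/121)**2 = (18146/121)**2 = 329277316/14641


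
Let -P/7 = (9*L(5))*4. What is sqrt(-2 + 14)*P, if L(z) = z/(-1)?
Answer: 2520*sqrt(3) ≈ 4364.8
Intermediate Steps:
L(z) = -z (L(z) = z*(-1) = -z)
P = 1260 (P = -7*9*(-1*5)*4 = -7*9*(-5)*4 = -(-315)*4 = -7*(-180) = 1260)
sqrt(-2 + 14)*P = sqrt(-2 + 14)*1260 = sqrt(12)*1260 = (2*sqrt(3))*1260 = 2520*sqrt(3)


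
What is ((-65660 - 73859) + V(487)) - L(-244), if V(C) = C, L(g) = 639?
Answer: -139671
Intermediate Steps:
((-65660 - 73859) + V(487)) - L(-244) = ((-65660 - 73859) + 487) - 1*639 = (-139519 + 487) - 639 = -139032 - 639 = -139671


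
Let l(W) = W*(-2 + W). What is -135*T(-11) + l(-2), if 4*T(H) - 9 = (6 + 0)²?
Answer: -6043/4 ≈ -1510.8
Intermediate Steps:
T(H) = 45/4 (T(H) = 9/4 + (6 + 0)²/4 = 9/4 + (¼)*6² = 9/4 + (¼)*36 = 9/4 + 9 = 45/4)
-135*T(-11) + l(-2) = -135*45/4 - 2*(-2 - 2) = -6075/4 - 2*(-4) = -6075/4 + 8 = -6043/4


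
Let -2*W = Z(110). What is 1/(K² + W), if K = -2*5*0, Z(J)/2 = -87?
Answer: 1/87 ≈ 0.011494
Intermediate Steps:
Z(J) = -174 (Z(J) = 2*(-87) = -174)
K = 0 (K = -10*0 = 0)
W = 87 (W = -½*(-174) = 87)
1/(K² + W) = 1/(0² + 87) = 1/(0 + 87) = 1/87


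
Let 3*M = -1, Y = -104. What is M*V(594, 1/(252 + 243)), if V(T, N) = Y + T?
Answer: -490/3 ≈ -163.33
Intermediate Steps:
V(T, N) = -104 + T
M = -⅓ (M = (⅓)*(-1) = -⅓ ≈ -0.33333)
M*V(594, 1/(252 + 243)) = -(-104 + 594)/3 = -⅓*490 = -490/3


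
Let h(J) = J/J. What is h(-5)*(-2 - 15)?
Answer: -17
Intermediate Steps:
h(J) = 1
h(-5)*(-2 - 15) = 1*(-2 - 15) = 1*(-17) = -17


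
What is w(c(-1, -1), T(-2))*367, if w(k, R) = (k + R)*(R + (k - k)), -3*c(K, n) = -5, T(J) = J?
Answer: 734/3 ≈ 244.67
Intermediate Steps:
c(K, n) = 5/3 (c(K, n) = -⅓*(-5) = 5/3)
w(k, R) = R*(R + k) (w(k, R) = (R + k)*(R + 0) = (R + k)*R = R*(R + k))
w(c(-1, -1), T(-2))*367 = -2*(-2 + 5/3)*367 = -2*(-⅓)*367 = (⅔)*367 = 734/3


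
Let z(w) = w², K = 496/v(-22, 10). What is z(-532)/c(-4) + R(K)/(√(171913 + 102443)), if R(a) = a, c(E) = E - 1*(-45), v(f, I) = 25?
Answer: 283024/41 + 248*√7621/571575 ≈ 6903.1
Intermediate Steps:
K = 496/25 ≈ 19.840
c(E) = 45 + E (c(E) = E + 45 = 45 + E)
z(-532)/c(-4) + R(K)/(√(171913 + 102443)) = (-532)²/(45 - 4) + 496/(25*(√(171913 + 102443))) = 283024/41 + 496/(25*(√274356)) = 283024*(1/41) + 496/(25*((6*√7621))) = 283024/41 + 496*(√7621/45726)/25 = 283024/41 + 248*√7621/571575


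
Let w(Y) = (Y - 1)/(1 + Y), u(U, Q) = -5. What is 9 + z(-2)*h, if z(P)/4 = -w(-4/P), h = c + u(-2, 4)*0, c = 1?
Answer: 23/3 ≈ 7.6667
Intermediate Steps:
w(Y) = (-1 + Y)/(1 + Y)
h = 1 (h = 1 - 5*0 = 1 + 0 = 1)
z(P) = -4*(-1 - 4/P)/(1 - 4/P) (z(P) = 4*(-(-1 - 4/P)/(1 - 4/P)) = -4*(-1 - 4/P)/(1 - 4/P))
9 + z(-2)*h = 9 + (4*(4 - 2)/(-4 - 2))*1 = 9 + (4*2/(-6))*1 = 9 + (4*(-⅙)*2)*1 = 9 - 4/3*1 = 9 - 4/3 = 23/3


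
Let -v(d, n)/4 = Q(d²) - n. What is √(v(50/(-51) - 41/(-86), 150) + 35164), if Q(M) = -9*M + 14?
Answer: 3*√2120649141/731 ≈ 188.99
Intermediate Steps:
Q(M) = 14 - 9*M
v(d, n) = -56 + 4*n + 36*d² (v(d, n) = -4*((14 - 9*d²) - n) = -4*(14 - n - 9*d²) = -56 + 4*n + 36*d²)
√(v(50/(-51) - 41/(-86), 150) + 35164) = √((-56 + 4*150 + 36*(50/(-51) - 41/(-86))²) + 35164) = √((-56 + 600 + 36*(50*(-1/51) - 41*(-1/86))²) + 35164) = √((-56 + 600 + 36*(-50/51 + 41/86)²) + 35164) = √((-56 + 600 + 36*(-2209/4386)²) + 35164) = √((-56 + 600 + 36*(4879681/19236996)) + 35164) = √((-56 + 600 + 4879681/534361) + 35164) = √(295572065/534361 + 35164) = √(19085842269/534361) = 3*√2120649141/731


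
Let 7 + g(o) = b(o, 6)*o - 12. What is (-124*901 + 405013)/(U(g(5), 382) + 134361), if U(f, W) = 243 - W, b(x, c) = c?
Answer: 293289/134222 ≈ 2.1851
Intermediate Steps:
g(o) = -19 + 6*o (g(o) = -7 + (6*o - 12) = -7 + (-12 + 6*o) = -19 + 6*o)
(-124*901 + 405013)/(U(g(5), 382) + 134361) = (-124*901 + 405013)/((243 - 1*382) + 134361) = (-111724 + 405013)/((243 - 382) + 134361) = 293289/(-139 + 134361) = 293289/134222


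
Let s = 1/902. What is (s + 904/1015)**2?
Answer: 666546514929/838195180900 ≈ 0.79522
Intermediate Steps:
s = 1/902 ≈ 0.0011086
(s + 904/1015)**2 = (1/902 + 904/1015)**2 = (816423/915530)**2 = 666546514929/838195180900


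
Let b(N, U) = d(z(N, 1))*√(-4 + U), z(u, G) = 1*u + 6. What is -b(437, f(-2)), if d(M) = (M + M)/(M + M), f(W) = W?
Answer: -I*√6 ≈ -2.4495*I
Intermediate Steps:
z(u, G) = 6 + u (z(u, G) = u + 6 = 6 + u)
d(M) = 1 (d(M) = (2*M)/((2*M)) = (2*M)*(1/(2*M)) = 1)
b(N, U) = √(-4 + U) (b(N, U) = 1*√(-4 + U) = √(-4 + U))
-b(437, f(-2)) = -√(-4 - 2) = -√(-6) = -I*√6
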